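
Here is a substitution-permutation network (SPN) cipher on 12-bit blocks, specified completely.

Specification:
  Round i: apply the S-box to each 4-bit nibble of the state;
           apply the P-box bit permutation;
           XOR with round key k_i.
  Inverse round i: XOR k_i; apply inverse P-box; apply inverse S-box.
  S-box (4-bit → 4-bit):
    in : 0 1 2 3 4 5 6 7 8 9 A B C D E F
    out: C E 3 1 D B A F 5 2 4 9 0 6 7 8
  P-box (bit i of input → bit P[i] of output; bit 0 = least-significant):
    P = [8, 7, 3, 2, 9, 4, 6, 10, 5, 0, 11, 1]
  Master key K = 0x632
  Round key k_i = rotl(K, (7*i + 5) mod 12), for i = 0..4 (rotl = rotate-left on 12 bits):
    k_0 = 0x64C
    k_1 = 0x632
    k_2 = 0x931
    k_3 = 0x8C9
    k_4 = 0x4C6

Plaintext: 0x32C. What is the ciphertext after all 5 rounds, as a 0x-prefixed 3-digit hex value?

s_0 = plaintext = 0x32C
s_1 = Round(s_0, k_0) = 0x47C
s_2 = Round(s_1, k_1) = 0x840
s_3 = Round(s_2, k_2) = 0x75D
s_4 = Round(s_3, k_3) = 0x672
s_5 = Round(s_4, k_4) = 0x315

0x315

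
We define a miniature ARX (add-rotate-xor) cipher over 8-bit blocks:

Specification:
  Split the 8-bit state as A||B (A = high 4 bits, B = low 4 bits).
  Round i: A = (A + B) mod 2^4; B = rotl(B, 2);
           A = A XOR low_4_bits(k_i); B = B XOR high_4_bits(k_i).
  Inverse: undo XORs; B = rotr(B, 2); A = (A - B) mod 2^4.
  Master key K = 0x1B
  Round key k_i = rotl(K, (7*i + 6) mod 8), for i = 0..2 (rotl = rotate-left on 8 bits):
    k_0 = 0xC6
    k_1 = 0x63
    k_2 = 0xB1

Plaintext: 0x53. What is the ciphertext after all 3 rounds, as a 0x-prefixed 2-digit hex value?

0x22

s_0 = plaintext = 0x53
s_1 = Round(s_0, k_0) = 0xE0
s_2 = Round(s_1, k_1) = 0xD6
s_3 = Round(s_2, k_2) = 0x22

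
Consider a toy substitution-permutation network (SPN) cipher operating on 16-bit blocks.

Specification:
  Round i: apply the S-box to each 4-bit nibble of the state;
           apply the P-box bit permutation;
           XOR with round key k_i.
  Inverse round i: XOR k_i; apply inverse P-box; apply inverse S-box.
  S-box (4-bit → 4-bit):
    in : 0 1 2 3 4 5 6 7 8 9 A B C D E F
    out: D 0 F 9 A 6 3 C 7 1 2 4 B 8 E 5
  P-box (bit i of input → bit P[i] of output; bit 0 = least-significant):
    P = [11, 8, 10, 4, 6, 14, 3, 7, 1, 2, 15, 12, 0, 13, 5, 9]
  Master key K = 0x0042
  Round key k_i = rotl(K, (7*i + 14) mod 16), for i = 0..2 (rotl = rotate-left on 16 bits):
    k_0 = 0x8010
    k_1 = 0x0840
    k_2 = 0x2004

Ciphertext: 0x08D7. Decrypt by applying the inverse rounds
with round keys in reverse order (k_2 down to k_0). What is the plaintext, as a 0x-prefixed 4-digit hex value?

s_0 = ciphertext = 0x08D7
s_1 = InvRound(s_0, k_2) = 0x6933
s_2 = InvRound(s_1, k_1) = 0x8964
s_3 = InvRound(s_2, k_0) = 0xBA9C

0xBA9C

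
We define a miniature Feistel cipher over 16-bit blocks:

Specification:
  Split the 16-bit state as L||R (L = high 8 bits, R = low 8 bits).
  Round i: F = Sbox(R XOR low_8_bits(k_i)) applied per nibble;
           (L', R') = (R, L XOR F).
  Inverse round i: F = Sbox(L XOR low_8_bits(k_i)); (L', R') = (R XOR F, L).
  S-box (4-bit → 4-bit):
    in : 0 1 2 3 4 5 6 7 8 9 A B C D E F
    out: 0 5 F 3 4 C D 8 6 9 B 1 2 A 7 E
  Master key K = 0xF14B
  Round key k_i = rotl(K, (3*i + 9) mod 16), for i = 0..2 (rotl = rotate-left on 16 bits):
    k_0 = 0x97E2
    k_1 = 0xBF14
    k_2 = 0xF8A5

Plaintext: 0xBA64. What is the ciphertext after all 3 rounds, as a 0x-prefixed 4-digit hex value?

s_0 = plaintext = 0xBA64
s_1 = Round(s_0, k_0) = 0x64D7
s_2 = Round(s_1, k_1) = 0xD747
s_3 = Round(s_2, k_2) = 0x47A8

0x47A8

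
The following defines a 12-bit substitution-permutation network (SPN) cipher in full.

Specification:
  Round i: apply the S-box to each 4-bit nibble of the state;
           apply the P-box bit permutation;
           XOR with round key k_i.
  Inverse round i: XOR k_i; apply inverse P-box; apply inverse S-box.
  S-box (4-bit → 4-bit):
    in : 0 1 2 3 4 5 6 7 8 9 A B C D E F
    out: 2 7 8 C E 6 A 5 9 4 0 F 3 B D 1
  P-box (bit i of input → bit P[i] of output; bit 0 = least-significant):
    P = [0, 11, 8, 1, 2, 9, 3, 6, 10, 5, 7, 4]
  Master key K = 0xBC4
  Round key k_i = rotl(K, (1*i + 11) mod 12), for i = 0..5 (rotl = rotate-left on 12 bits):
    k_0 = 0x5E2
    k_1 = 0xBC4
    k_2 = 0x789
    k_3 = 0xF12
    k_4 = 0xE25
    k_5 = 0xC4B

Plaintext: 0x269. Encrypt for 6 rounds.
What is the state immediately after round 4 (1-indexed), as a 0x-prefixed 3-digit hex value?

s_0 = plaintext = 0x269
s_1 = Round(s_0, k_0) = 0x6B2
s_2 = Round(s_1, k_1) = 0x9BA
s_3 = Round(s_2, k_2) = 0x545
s_4 = Round(s_3, k_3) = 0x4FA
s_5 = Round(s_4, k_4) = 0xE91
s_6 = Round(s_5, k_5) = 0x1D2

0x4FA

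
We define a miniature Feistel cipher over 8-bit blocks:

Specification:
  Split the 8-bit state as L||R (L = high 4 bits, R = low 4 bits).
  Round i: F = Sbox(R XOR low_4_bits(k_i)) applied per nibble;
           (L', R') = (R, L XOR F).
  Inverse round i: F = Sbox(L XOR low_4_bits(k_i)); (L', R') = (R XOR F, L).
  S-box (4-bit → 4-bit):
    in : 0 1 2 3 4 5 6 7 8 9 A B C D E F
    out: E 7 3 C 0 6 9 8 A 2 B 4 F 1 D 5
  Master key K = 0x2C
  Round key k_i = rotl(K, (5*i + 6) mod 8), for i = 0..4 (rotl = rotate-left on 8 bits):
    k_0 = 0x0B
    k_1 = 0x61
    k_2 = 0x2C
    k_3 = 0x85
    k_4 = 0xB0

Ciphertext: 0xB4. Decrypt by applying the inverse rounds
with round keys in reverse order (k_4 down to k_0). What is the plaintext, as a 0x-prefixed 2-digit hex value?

0x24

s_0 = ciphertext = 0xB4
s_1 = InvRound(s_0, k_4) = 0x0B
s_2 = InvRound(s_1, k_3) = 0xD0
s_3 = InvRound(s_2, k_2) = 0x7D
s_4 = InvRound(s_3, k_1) = 0x47
s_5 = InvRound(s_4, k_0) = 0x24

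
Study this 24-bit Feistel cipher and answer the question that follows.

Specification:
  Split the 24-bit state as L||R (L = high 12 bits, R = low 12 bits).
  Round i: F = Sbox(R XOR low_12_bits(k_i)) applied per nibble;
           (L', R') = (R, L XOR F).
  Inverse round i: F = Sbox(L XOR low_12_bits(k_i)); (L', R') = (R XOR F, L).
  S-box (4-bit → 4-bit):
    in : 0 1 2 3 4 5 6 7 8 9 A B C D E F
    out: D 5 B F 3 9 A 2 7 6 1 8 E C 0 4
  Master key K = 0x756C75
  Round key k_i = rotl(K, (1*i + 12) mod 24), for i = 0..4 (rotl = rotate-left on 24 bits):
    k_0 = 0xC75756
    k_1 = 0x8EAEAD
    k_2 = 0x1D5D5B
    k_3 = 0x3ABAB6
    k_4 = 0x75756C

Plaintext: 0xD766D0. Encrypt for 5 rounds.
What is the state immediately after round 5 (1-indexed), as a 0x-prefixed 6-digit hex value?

0xE045CB

s_0 = plaintext = 0xD766D0
s_1 = Round(s_0, k_0) = 0x6D080C
s_2 = Round(s_1, k_1) = 0x80CCC5
s_3 = Round(s_2, k_2) = 0xCC5D6C
s_4 = Round(s_3, k_3) = 0xD6CE04
s_5 = Round(s_4, k_4) = 0xE045CB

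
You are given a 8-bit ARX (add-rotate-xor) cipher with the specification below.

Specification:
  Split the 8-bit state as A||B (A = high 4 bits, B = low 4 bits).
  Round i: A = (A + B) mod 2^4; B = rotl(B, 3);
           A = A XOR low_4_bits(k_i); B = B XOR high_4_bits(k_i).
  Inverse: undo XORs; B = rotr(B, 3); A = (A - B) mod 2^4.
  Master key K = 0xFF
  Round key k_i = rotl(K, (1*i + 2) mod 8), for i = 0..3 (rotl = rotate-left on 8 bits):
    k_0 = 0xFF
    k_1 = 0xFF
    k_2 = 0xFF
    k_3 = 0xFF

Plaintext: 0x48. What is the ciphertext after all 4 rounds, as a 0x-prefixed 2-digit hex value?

s_0 = plaintext = 0x48
s_1 = Round(s_0, k_0) = 0x3B
s_2 = Round(s_1, k_1) = 0x12
s_3 = Round(s_2, k_2) = 0xCE
s_4 = Round(s_3, k_3) = 0x58

0x58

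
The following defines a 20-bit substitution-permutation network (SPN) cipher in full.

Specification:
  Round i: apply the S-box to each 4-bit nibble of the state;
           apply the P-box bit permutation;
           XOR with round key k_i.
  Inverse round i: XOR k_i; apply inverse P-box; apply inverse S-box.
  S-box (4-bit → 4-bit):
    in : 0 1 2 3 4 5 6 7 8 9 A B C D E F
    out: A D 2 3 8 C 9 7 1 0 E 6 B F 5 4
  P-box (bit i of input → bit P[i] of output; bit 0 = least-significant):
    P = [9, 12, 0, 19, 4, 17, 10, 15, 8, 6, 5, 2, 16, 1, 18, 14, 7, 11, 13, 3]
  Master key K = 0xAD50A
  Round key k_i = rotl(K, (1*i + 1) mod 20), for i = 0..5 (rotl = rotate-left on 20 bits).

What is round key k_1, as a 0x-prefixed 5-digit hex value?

K = 0xAD50A
k_0 = rotl(K, (1*0+1) mod 20) = rotl(K, 1) = 0x5AA15
k_1 = rotl(K, (1*1+1) mod 20) = rotl(K, 2) = 0xB542A

0xB542A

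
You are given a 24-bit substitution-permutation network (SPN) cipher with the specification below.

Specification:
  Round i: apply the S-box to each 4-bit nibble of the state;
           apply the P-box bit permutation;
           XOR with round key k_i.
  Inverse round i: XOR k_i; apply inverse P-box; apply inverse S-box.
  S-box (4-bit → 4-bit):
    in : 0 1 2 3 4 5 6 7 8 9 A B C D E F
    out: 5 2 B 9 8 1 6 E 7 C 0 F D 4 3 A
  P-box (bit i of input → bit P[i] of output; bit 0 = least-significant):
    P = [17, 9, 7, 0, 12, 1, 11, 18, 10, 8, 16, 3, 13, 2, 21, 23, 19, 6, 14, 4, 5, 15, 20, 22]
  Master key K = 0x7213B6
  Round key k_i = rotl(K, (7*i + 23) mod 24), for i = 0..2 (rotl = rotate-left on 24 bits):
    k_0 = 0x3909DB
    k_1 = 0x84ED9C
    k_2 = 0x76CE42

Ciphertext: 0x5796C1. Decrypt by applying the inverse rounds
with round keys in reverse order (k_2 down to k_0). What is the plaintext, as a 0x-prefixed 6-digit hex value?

0x65F31C

s_0 = ciphertext = 0x5796C1
s_1 = InvRound(s_0, k_2) = 0xADDD89
s_2 = InvRound(s_1, k_1) = 0xA38D54
s_3 = InvRound(s_2, k_0) = 0x65F31C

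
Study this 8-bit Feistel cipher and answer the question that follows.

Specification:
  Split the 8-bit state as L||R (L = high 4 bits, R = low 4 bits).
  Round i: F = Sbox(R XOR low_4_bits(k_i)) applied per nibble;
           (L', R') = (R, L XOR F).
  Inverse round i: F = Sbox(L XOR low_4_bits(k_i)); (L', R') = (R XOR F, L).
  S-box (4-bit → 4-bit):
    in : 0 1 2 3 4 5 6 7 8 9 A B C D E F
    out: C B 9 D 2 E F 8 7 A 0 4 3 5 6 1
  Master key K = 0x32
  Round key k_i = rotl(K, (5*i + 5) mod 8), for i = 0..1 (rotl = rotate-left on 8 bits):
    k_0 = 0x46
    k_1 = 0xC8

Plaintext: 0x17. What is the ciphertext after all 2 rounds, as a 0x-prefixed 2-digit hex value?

s_0 = plaintext = 0x17
s_1 = Round(s_0, k_0) = 0x7A
s_2 = Round(s_1, k_1) = 0xAE

0xAE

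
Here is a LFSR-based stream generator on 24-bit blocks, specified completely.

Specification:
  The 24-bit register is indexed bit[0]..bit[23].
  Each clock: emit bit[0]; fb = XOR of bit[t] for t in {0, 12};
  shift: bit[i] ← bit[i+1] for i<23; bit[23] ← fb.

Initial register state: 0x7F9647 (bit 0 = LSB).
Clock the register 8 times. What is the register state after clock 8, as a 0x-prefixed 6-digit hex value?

0xBE7F96

reg_0 = 0x7F9647
clock 1: out=1, reg = 0x3FCB23
clock 2: out=1, reg = 0x9FE591
clock 3: out=1, reg = 0xCFF2C8
clock 4: out=0, reg = 0xE7F964
clock 5: out=0, reg = 0xF3FCB2
clock 6: out=0, reg = 0xF9FE59
clock 7: out=1, reg = 0x7CFF2C
clock 8: out=0, reg = 0xBE7F96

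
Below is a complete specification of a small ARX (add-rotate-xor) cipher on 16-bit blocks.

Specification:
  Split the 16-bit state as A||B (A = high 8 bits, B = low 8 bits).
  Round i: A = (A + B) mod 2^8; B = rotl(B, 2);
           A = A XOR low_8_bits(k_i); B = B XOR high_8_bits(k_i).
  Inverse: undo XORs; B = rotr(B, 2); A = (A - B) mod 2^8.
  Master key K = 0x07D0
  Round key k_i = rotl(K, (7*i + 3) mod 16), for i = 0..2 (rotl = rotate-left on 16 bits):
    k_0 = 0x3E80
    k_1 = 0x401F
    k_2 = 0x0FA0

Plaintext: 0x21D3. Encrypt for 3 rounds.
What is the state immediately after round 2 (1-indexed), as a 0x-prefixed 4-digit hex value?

0xFA85

s_0 = plaintext = 0x21D3
s_1 = Round(s_0, k_0) = 0x7471
s_2 = Round(s_1, k_1) = 0xFA85
s_3 = Round(s_2, k_2) = 0xDF19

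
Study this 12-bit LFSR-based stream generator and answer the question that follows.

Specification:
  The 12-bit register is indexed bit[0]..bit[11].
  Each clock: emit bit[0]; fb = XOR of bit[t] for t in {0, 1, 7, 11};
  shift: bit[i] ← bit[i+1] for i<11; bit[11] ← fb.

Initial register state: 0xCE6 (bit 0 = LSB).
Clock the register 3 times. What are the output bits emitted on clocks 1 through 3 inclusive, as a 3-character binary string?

reg_0 = 0xCE6
clock 1: out=0, reg = 0xE73
clock 2: out=1, reg = 0xF39
clock 3: out=1, reg = 0x79C

011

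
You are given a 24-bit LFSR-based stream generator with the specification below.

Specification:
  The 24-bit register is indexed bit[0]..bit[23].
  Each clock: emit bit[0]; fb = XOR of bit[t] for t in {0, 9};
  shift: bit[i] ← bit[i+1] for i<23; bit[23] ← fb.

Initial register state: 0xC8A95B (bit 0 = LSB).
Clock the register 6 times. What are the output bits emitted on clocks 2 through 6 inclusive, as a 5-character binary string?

reg_0 = 0xC8A95B
clock 1: out=1, reg = 0xE454AD
clock 2: out=1, reg = 0xF22A56
clock 3: out=0, reg = 0xF9152B
clock 4: out=1, reg = 0xFC8A95
clock 5: out=1, reg = 0x7E454A
clock 6: out=0, reg = 0x3F22A5

10110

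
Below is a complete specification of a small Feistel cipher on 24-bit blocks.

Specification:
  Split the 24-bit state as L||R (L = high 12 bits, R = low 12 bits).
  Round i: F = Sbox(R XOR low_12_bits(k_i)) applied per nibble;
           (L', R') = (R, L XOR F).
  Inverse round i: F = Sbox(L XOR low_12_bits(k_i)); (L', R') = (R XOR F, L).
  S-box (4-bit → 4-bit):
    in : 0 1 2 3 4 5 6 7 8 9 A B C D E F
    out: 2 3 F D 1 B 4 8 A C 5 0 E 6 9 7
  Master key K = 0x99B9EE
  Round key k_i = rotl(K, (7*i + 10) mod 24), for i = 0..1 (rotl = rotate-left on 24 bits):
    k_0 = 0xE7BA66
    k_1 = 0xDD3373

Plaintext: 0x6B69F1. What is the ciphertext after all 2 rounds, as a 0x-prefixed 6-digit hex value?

0xB7E3D7

s_0 = plaintext = 0x6B69F1
s_1 = Round(s_0, k_0) = 0x9F1B7E
s_2 = Round(s_1, k_1) = 0xB7E3D7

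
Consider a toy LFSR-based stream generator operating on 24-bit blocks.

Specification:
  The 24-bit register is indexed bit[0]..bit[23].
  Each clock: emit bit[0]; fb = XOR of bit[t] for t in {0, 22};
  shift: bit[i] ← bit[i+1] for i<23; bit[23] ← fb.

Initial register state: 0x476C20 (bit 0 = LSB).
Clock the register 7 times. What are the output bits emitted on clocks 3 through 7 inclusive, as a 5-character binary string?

00010

reg_0 = 0x476C20
clock 1: out=0, reg = 0xA3B610
clock 2: out=0, reg = 0x51DB08
clock 3: out=0, reg = 0xA8ED84
clock 4: out=0, reg = 0x5476C2
clock 5: out=0, reg = 0xAA3B61
clock 6: out=1, reg = 0xD51DB0
clock 7: out=0, reg = 0xEA8ED8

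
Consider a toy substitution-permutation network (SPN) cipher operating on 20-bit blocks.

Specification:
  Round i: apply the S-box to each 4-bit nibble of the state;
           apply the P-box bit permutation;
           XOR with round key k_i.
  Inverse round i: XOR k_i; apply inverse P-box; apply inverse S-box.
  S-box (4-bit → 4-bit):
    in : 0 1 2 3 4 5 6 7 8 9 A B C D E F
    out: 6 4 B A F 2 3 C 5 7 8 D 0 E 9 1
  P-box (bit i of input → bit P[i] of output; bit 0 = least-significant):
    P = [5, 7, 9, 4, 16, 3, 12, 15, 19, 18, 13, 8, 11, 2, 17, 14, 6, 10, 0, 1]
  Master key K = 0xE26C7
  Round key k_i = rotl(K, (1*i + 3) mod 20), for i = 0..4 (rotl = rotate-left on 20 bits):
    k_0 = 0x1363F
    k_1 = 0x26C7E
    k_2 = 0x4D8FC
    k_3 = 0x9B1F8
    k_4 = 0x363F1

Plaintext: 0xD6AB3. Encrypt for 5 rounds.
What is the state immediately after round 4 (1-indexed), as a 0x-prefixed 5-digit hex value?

0x90912

s_0 = plaintext = 0xD6AB3
s_1 = Round(s_0, k_0) = 0x0ABA8
s_2 = Round(s_1, k_1) = 0xA8B5F
s_3 = Round(s_2, k_2) = 0xEF1D6
s_4 = Round(s_3, k_3) = 0x90912
s_5 = Round(s_4, k_4) = 0xD5704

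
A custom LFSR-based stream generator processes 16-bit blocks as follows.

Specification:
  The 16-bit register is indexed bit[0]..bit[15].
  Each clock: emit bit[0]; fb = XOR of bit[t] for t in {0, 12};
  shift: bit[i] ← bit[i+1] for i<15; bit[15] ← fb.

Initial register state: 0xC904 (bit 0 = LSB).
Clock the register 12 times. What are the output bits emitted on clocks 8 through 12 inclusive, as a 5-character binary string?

01001

reg_0 = 0xC904
clock 1: out=0, reg = 0x6482
clock 2: out=0, reg = 0x3241
clock 3: out=1, reg = 0x1920
clock 4: out=0, reg = 0x8C90
clock 5: out=0, reg = 0x4648
clock 6: out=0, reg = 0x2324
clock 7: out=0, reg = 0x1192
clock 8: out=0, reg = 0x88C9
clock 9: out=1, reg = 0xC464
clock 10: out=0, reg = 0x6232
clock 11: out=0, reg = 0x3119
clock 12: out=1, reg = 0x188C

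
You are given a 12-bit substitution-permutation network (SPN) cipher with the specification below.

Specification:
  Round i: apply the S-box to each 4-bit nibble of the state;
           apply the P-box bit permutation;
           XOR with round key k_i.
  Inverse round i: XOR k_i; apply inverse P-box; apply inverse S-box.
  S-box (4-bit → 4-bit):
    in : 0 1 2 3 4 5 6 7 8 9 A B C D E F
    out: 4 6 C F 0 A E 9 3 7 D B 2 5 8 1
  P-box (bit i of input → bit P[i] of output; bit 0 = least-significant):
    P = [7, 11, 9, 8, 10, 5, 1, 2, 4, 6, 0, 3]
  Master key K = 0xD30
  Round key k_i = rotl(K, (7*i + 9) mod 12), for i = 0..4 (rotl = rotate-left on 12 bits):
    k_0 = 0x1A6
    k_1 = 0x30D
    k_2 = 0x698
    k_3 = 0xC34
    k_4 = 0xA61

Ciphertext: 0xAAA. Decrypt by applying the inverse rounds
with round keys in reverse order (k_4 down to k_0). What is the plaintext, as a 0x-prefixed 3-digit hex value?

s_0 = ciphertext = 0xAAA
s_1 = InvRound(s_0, k_4) = 0x60F
s_2 = InvRound(s_1, k_3) = 0xA11
s_3 = InvRound(s_2, k_2) = 0x2F8
s_4 = InvRound(s_3, k_1) = 0x957
s_5 = InvRound(s_4, k_0) = 0x9C8

0x9C8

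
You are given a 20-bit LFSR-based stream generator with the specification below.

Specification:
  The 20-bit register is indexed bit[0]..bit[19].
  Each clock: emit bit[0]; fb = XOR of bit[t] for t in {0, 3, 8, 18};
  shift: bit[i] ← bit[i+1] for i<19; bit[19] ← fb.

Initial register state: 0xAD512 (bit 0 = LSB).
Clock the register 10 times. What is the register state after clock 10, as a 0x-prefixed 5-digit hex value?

reg_0 = 0xAD512
clock 1: out=0, reg = 0xD6A89
clock 2: out=1, reg = 0xEB544
clock 3: out=0, reg = 0x75AA2
clock 4: out=0, reg = 0xBAD51
clock 5: out=1, reg = 0x5D6A8
clock 6: out=0, reg = 0x2EB54
clock 7: out=0, reg = 0x975AA
clock 8: out=0, reg = 0x4BAD5
clock 9: out=1, reg = 0x25D6A
clock 10: out=0, reg = 0x12EB5

0x12EB5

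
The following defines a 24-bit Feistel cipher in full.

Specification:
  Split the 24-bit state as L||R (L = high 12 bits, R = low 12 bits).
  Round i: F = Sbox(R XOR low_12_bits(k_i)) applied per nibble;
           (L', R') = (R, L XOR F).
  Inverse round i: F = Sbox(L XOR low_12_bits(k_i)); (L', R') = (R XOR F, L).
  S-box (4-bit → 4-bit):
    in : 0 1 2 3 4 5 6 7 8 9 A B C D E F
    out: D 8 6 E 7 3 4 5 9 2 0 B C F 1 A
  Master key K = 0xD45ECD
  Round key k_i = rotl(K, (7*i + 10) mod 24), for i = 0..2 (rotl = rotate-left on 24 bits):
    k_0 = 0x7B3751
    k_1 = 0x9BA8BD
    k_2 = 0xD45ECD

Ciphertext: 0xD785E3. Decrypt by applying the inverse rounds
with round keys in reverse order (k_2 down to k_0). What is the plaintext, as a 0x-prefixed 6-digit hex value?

s_0 = ciphertext = 0xD785E3
s_1 = InvRound(s_0, k_2) = 0xB50D78
s_2 = InvRound(s_1, k_1) = 0x367B50
s_3 = InvRound(s_2, k_0) = 0xCB4367

0xCB4367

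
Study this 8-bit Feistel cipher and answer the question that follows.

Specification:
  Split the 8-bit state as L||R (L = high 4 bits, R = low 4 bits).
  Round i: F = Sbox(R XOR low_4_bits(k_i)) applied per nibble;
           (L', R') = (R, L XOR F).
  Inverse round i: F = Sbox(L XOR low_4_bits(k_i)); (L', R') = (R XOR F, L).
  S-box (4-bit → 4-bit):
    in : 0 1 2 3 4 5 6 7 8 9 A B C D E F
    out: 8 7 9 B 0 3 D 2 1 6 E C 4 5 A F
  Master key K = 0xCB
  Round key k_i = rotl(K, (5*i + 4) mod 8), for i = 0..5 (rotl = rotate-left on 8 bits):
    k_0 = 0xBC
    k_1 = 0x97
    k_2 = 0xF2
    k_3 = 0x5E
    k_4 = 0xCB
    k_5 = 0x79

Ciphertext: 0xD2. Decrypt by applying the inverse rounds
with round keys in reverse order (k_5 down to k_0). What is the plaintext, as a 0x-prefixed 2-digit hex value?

0xF3

s_0 = ciphertext = 0xD2
s_1 = InvRound(s_0, k_5) = 0x2D
s_2 = InvRound(s_1, k_4) = 0xB2
s_3 = InvRound(s_2, k_3) = 0x1B
s_4 = InvRound(s_3, k_2) = 0x01
s_5 = InvRound(s_4, k_1) = 0x30
s_6 = InvRound(s_5, k_0) = 0xF3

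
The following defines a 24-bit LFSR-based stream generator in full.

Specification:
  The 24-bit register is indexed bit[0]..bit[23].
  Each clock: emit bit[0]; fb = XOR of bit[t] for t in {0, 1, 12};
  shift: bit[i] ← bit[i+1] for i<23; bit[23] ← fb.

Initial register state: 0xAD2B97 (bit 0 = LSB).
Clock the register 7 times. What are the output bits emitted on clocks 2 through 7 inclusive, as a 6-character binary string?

110100

reg_0 = 0xAD2B97
clock 1: out=1, reg = 0x5695CB
clock 2: out=1, reg = 0xAB4AE5
clock 3: out=1, reg = 0xD5A572
clock 4: out=0, reg = 0xEAD2B9
clock 5: out=1, reg = 0x75695C
clock 6: out=0, reg = 0x3AB4AE
clock 7: out=0, reg = 0x1D5A57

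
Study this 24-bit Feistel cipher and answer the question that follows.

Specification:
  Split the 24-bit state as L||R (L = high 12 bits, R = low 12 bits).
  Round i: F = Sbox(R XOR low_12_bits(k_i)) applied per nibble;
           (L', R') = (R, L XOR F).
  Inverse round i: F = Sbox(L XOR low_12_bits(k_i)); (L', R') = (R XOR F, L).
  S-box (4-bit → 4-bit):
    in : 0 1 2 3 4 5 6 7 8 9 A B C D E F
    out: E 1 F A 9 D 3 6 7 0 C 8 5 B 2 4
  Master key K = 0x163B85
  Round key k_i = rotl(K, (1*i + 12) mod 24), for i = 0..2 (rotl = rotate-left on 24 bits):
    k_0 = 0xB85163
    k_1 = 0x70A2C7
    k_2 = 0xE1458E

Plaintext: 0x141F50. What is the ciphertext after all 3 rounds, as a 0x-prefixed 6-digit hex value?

s_0 = plaintext = 0x141F50
s_1 = Round(s_0, k_0) = 0xF503EB
s_2 = Round(s_1, k_1) = 0x3EBEA5
s_3 = Round(s_2, k_2) = 0xEA5B13

0xEA5B13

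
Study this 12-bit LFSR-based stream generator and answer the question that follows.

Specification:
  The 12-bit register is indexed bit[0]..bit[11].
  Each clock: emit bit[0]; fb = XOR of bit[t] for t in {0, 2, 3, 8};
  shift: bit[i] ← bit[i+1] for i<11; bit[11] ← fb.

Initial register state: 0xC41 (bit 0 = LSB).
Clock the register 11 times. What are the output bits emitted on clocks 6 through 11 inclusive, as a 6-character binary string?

reg_0 = 0xC41
clock 1: out=1, reg = 0xE20
clock 2: out=0, reg = 0x710
clock 3: out=0, reg = 0xB88
clock 4: out=0, reg = 0x5C4
clock 5: out=0, reg = 0x2E2
clock 6: out=0, reg = 0x171
clock 7: out=1, reg = 0x0B8
clock 8: out=0, reg = 0x85C
clock 9: out=0, reg = 0x42E
clock 10: out=0, reg = 0x217
clock 11: out=1, reg = 0x10B

010001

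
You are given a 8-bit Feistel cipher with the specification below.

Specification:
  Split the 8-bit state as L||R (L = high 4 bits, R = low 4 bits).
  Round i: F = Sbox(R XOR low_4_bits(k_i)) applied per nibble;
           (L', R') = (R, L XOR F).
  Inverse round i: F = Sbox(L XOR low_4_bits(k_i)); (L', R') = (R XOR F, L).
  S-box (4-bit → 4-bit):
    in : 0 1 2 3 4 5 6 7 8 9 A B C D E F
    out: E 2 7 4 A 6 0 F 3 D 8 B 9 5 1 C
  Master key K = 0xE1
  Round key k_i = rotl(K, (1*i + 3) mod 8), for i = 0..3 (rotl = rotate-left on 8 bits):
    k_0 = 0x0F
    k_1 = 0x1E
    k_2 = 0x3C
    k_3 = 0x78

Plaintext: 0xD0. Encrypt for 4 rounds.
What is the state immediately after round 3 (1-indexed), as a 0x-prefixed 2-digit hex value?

0xCF

s_0 = plaintext = 0xD0
s_1 = Round(s_0, k_0) = 0x01
s_2 = Round(s_1, k_1) = 0x1C
s_3 = Round(s_2, k_2) = 0xCF
s_4 = Round(s_3, k_3) = 0xF3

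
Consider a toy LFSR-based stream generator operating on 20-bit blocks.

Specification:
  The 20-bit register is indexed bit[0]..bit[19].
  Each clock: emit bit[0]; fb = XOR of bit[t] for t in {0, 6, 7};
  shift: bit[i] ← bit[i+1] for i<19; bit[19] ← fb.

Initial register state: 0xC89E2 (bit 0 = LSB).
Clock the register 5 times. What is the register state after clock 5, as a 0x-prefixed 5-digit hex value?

0xB644F

reg_0 = 0xC89E2
clock 1: out=0, reg = 0x644F1
clock 2: out=1, reg = 0xB2278
clock 3: out=0, reg = 0xD913C
clock 4: out=0, reg = 0x6C89E
clock 5: out=0, reg = 0xB644F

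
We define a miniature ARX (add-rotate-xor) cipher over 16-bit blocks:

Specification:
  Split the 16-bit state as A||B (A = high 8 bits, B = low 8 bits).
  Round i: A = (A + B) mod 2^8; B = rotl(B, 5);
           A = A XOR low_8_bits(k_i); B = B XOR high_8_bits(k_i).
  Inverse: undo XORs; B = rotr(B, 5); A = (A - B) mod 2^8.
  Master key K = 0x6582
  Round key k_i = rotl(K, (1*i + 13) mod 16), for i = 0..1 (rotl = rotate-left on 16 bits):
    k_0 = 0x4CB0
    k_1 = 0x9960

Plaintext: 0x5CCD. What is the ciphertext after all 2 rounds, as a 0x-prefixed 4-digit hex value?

s_0 = plaintext = 0x5CCD
s_1 = Round(s_0, k_0) = 0x99F5
s_2 = Round(s_1, k_1) = 0xEE27

0xEE27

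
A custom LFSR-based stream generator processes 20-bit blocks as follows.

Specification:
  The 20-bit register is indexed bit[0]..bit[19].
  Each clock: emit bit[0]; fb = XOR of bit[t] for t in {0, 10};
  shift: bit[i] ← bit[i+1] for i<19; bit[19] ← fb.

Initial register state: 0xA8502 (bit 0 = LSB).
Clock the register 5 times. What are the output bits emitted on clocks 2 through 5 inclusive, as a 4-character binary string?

1000

reg_0 = 0xA8502
clock 1: out=0, reg = 0xD4281
clock 2: out=1, reg = 0xEA140
clock 3: out=0, reg = 0x750A0
clock 4: out=0, reg = 0x3A850
clock 5: out=0, reg = 0x1D428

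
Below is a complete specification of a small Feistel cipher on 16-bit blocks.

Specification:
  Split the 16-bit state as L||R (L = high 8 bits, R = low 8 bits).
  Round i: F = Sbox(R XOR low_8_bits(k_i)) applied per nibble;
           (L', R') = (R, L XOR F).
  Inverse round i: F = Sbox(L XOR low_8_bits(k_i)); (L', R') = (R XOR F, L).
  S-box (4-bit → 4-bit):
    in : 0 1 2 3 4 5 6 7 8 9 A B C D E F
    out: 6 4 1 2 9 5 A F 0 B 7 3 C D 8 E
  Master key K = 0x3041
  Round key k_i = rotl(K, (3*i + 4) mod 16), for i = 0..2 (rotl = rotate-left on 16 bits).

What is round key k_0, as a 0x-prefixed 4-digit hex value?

0x0413

K = 0x3041
k_0 = rotl(K, (3*0+4) mod 16) = rotl(K, 4) = 0x0413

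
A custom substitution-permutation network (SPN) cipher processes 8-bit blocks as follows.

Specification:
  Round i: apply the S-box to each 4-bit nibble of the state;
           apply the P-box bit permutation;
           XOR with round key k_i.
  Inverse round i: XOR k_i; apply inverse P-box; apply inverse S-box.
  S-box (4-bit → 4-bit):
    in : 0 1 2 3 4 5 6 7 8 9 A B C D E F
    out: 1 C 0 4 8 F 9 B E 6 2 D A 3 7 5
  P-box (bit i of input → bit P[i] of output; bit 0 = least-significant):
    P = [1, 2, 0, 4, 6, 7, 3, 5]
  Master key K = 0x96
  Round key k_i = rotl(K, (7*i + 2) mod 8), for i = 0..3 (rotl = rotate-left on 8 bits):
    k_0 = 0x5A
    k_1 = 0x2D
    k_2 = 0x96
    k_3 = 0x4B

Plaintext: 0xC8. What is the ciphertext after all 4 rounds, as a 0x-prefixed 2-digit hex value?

s_0 = plaintext = 0xC8
s_1 = Round(s_0, k_0) = 0xEF
s_2 = Round(s_1, k_1) = 0xE6
s_3 = Round(s_2, k_2) = 0x4C
s_4 = Round(s_3, k_3) = 0x7F

0x7F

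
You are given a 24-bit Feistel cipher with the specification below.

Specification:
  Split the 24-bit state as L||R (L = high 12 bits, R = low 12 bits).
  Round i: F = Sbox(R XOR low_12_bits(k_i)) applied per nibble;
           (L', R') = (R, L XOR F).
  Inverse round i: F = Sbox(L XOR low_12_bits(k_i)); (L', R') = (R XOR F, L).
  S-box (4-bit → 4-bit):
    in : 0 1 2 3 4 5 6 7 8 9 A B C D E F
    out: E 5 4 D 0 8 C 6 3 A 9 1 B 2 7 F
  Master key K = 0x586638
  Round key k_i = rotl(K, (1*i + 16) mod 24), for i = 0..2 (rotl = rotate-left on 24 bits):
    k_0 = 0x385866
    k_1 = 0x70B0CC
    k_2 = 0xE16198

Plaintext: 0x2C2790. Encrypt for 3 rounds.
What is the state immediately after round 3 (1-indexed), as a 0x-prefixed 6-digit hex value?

0x564DC5

s_0 = plaintext = 0x2C2790
s_1 = Round(s_0, k_0) = 0x790D3E
s_2 = Round(s_1, k_1) = 0xD3E564
s_3 = Round(s_2, k_2) = 0x564DC5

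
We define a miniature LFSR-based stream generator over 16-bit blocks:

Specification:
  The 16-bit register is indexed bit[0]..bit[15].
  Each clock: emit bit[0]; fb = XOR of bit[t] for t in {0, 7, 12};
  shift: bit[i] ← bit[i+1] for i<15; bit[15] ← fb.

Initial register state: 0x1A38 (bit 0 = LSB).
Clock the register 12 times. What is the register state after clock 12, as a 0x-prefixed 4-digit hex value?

0xDDD1

reg_0 = 0x1A38
clock 1: out=0, reg = 0x8D1C
clock 2: out=0, reg = 0x468E
clock 3: out=0, reg = 0xA347
clock 4: out=1, reg = 0xD1A3
clock 5: out=1, reg = 0xE8D1
clock 6: out=1, reg = 0x7468
clock 7: out=0, reg = 0xBA34
clock 8: out=0, reg = 0xDD1A
clock 9: out=0, reg = 0xEE8D
clock 10: out=1, reg = 0x7746
clock 11: out=0, reg = 0xBBA3
clock 12: out=1, reg = 0xDDD1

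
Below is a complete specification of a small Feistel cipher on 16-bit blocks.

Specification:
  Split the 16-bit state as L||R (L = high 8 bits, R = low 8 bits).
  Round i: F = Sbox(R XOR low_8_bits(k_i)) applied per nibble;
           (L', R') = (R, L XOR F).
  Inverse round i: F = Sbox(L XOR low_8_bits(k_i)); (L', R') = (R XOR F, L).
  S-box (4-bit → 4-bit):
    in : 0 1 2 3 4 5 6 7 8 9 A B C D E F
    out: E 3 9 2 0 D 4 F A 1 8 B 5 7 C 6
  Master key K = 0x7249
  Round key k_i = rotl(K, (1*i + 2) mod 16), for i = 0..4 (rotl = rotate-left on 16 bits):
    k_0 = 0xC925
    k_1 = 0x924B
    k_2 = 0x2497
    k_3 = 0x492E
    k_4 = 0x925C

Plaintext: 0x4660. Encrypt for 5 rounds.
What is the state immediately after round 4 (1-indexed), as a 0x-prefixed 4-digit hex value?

0x7A5E

s_0 = plaintext = 0x4660
s_1 = Round(s_0, k_0) = 0x604B
s_2 = Round(s_1, k_1) = 0x4B8E
s_3 = Round(s_2, k_2) = 0x8E7A
s_4 = Round(s_3, k_3) = 0x7A5E
s_5 = Round(s_4, k_4) = 0x5E93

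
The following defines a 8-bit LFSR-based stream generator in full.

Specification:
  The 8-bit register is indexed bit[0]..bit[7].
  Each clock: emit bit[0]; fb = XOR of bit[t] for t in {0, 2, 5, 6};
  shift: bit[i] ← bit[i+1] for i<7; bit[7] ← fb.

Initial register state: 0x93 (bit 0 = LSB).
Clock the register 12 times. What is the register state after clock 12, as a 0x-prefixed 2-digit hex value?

0x32

reg_0 = 0x93
clock 1: out=1, reg = 0xC9
clock 2: out=1, reg = 0x64
clock 3: out=0, reg = 0xB2
clock 4: out=0, reg = 0xD9
clock 5: out=1, reg = 0x6C
clock 6: out=0, reg = 0xB6
clock 7: out=0, reg = 0x5B
clock 8: out=1, reg = 0x2D
clock 9: out=1, reg = 0x96
clock 10: out=0, reg = 0xCB
clock 11: out=1, reg = 0x65
clock 12: out=1, reg = 0x32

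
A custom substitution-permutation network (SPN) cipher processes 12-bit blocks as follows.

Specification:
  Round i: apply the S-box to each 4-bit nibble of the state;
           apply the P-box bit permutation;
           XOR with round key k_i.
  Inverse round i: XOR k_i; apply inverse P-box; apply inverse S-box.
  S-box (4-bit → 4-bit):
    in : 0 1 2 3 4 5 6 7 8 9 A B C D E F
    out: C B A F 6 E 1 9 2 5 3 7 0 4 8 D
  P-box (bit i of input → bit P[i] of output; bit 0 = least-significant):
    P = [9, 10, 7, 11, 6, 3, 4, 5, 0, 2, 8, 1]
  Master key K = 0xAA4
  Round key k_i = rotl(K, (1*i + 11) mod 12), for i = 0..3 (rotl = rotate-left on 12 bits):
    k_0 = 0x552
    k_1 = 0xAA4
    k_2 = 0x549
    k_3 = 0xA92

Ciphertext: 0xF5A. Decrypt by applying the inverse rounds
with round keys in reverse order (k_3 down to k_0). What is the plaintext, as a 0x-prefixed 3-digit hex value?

s_0 = ciphertext = 0xF5A
s_1 = InvRound(s_0, k_3) = 0xDA4
s_2 = InvRound(s_1, k_2) = 0xA10
s_3 = InvRound(s_2, k_1) = 0x80D
s_4 = InvRound(s_3, k_0) = 0x3B2

0x3B2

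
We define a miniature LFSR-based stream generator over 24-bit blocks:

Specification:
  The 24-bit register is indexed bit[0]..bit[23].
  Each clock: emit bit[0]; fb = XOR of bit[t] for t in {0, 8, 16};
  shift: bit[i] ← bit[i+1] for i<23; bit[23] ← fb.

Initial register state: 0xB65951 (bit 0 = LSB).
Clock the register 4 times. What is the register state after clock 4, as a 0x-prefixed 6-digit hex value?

reg_0 = 0xB65951
clock 1: out=1, reg = 0x5B2CA8
clock 2: out=0, reg = 0xAD9654
clock 3: out=0, reg = 0xD6CB2A
clock 4: out=0, reg = 0xEB6595

0xEB6595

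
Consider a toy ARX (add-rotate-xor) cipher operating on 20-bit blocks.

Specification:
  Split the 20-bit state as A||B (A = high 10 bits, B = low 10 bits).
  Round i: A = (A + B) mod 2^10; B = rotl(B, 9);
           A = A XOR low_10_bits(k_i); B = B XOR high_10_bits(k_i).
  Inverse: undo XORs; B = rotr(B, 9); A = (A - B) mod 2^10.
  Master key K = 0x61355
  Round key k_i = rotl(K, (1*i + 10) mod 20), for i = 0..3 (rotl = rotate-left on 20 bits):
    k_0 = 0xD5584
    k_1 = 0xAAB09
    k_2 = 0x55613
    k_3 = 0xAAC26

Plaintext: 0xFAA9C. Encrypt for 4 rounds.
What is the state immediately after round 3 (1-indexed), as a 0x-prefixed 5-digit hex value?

s_0 = plaintext = 0xFAA9C
s_1 = Round(s_0, k_0) = 0xC0A1B
s_2 = Round(s_1, k_1) = 0x851A7
s_3 = Round(s_2, k_2) = 0x6A386
s_4 = Round(s_3, k_3) = 0x42368

0x6A386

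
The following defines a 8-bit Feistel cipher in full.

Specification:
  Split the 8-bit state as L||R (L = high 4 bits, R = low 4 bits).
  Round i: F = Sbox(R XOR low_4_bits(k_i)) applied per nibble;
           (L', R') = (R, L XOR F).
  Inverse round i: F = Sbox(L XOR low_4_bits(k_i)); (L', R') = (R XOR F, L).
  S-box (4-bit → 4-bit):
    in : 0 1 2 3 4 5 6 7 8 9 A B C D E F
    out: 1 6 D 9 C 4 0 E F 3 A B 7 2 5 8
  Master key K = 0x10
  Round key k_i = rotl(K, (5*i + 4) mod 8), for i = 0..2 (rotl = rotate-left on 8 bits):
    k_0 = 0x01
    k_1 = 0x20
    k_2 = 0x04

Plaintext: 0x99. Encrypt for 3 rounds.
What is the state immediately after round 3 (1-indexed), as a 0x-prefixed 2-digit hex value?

s_0 = plaintext = 0x99
s_1 = Round(s_0, k_0) = 0x96
s_2 = Round(s_1, k_1) = 0x69
s_3 = Round(s_2, k_2) = 0x94

0x94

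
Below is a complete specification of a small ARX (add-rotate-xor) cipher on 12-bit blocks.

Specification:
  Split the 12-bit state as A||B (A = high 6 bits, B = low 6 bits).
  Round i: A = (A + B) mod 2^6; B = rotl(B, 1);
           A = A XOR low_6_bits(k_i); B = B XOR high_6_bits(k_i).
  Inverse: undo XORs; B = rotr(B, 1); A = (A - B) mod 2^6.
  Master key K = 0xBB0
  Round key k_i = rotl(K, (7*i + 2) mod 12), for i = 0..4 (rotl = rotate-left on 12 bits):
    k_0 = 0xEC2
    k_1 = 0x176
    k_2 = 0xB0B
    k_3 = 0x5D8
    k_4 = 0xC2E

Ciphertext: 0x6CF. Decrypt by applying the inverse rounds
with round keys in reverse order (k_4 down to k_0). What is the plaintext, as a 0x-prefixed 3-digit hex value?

0xAAB

s_0 = ciphertext = 0x6CF
s_1 = InvRound(s_0, k_4) = 0xDBF
s_2 = InvRound(s_1, k_3) = 0x694
s_3 = InvRound(s_2, k_2) = 0xD5C
s_4 = InvRound(s_3, k_1) = 0x5EC
s_5 = InvRound(s_4, k_0) = 0xAAB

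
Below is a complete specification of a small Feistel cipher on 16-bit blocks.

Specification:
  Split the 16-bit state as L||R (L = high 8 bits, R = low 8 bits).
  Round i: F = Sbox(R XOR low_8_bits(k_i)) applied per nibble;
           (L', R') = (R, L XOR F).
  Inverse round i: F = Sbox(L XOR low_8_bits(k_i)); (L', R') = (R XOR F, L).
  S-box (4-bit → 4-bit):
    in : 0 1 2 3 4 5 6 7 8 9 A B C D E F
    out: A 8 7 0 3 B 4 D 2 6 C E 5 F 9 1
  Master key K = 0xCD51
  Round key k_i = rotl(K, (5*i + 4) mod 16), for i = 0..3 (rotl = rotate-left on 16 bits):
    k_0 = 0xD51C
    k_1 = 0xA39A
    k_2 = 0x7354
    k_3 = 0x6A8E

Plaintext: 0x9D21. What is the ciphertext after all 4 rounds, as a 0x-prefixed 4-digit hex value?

0x6F1B

s_0 = plaintext = 0x9D21
s_1 = Round(s_0, k_0) = 0x2192
s_2 = Round(s_1, k_1) = 0x9283
s_3 = Round(s_2, k_2) = 0x836F
s_4 = Round(s_3, k_3) = 0x6F1B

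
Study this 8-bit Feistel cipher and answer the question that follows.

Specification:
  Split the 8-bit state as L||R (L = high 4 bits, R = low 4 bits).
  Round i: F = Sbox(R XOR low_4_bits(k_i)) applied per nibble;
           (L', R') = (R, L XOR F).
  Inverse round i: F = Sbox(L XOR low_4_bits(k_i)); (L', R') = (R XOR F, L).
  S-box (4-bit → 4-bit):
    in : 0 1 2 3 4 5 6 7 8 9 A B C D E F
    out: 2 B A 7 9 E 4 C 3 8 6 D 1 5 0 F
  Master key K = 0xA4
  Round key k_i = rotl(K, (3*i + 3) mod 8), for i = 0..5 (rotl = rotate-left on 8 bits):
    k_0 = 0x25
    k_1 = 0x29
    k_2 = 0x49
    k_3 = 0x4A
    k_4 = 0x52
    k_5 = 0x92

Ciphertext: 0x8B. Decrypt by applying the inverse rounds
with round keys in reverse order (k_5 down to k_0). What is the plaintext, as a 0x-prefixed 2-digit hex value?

s_0 = ciphertext = 0x8B
s_1 = InvRound(s_0, k_5) = 0xD8
s_2 = InvRound(s_1, k_4) = 0x7D
s_3 = InvRound(s_2, k_3) = 0x87
s_4 = InvRound(s_3, k_2) = 0xC8
s_5 = InvRound(s_4, k_1) = 0x6C
s_6 = InvRound(s_5, k_0) = 0xB6

0xB6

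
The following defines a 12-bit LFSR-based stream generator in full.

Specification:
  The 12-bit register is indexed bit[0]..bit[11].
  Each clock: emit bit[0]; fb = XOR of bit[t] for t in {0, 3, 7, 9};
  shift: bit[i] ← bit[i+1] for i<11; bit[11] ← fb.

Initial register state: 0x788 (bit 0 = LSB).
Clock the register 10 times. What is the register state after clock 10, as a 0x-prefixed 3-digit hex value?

reg_0 = 0x788
clock 1: out=0, reg = 0xBC4
clock 2: out=0, reg = 0x5E2
clock 3: out=0, reg = 0xAF1
clock 4: out=1, reg = 0xD78
clock 5: out=0, reg = 0xEBC
clock 6: out=0, reg = 0xF5E
clock 7: out=0, reg = 0x7AF
clock 8: out=1, reg = 0x3D7
clock 9: out=1, reg = 0x9EB
clock 10: out=1, reg = 0xCF5

0xCF5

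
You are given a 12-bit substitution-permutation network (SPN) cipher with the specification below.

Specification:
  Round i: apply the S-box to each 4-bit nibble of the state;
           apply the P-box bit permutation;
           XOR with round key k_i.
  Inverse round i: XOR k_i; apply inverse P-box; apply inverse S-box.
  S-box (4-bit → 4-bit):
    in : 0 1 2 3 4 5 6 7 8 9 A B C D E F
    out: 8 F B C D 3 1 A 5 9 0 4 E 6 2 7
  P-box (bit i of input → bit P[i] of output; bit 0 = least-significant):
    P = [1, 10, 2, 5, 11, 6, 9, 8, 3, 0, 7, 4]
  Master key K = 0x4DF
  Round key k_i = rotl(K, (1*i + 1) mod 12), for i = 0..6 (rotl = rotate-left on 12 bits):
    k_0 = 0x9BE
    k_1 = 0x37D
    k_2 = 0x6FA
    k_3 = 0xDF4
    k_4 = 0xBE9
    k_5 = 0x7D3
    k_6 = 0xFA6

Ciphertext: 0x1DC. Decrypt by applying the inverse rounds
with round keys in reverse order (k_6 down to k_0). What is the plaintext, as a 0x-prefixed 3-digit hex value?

0x319

s_0 = ciphertext = 0x1DC
s_1 = InvRound(s_0, k_6) = 0x9F2
s_2 = InvRound(s_1, k_5) = 0xE87
s_3 = InvRound(s_2, k_4) = 0x671
s_4 = InvRound(s_3, k_3) = 0xD4B
s_5 = InvRound(s_4, k_2) = 0xC40
s_6 = InvRound(s_5, k_1) = 0x24C
s_7 = InvRound(s_6, k_0) = 0x319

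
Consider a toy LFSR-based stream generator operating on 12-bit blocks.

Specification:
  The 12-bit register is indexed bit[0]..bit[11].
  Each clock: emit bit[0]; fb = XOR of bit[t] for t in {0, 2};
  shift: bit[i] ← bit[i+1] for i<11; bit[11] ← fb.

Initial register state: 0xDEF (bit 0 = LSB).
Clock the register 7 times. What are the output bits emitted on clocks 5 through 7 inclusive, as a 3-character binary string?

011

reg_0 = 0xDEF
clock 1: out=1, reg = 0x6F7
clock 2: out=1, reg = 0x37B
clock 3: out=1, reg = 0x9BD
clock 4: out=1, reg = 0x4DE
clock 5: out=0, reg = 0xA6F
clock 6: out=1, reg = 0x537
clock 7: out=1, reg = 0x29B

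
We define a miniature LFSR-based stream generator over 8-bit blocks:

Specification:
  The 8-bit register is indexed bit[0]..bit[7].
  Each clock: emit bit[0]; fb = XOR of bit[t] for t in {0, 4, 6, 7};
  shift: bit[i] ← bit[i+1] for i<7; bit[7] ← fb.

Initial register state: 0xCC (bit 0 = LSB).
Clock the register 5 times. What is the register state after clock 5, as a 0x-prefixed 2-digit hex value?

reg_0 = 0xCC
clock 1: out=0, reg = 0x66
clock 2: out=0, reg = 0xB3
clock 3: out=1, reg = 0xD9
clock 4: out=1, reg = 0x6C
clock 5: out=0, reg = 0xB6

0xB6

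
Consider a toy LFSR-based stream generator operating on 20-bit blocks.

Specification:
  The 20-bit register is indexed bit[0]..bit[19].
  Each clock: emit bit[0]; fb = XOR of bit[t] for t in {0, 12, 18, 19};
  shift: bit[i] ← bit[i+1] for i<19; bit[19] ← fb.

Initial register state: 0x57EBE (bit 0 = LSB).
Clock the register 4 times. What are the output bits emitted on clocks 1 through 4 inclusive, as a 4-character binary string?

reg_0 = 0x57EBE
clock 1: out=0, reg = 0x2BF5F
clock 2: out=1, reg = 0x15FAF
clock 3: out=1, reg = 0x0AFD7
clock 4: out=1, reg = 0x857EB

0111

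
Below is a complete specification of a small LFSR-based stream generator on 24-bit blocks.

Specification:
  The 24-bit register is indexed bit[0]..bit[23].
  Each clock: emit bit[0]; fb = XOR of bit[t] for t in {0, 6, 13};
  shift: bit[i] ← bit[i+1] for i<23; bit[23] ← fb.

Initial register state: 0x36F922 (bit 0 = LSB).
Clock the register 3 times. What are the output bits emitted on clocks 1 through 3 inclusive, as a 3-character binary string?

reg_0 = 0x36F922
clock 1: out=0, reg = 0x9B7C91
clock 2: out=1, reg = 0x4DBE48
clock 3: out=0, reg = 0x26DF24

010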